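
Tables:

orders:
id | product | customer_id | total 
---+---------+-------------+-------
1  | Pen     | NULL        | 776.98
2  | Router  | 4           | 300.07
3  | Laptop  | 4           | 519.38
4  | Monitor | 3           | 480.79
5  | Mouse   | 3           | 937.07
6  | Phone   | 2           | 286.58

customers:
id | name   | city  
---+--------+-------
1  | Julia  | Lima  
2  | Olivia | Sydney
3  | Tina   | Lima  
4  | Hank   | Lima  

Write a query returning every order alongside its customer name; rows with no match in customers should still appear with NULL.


LEFT JOIN keeps every row from orders (the left table); where customer_id has no match in customers, the customer columns become NULL. Walk through each order:
  - order 1 (Pen): customer_id=NULL, no match -> kept with NULL
  - order 2 (Router): customer_id=4 -> matches Hank
  - order 3 (Laptop): customer_id=4 -> matches Hank
  - order 4 (Monitor): customer_id=3 -> matches Tina
  - order 5 (Mouse): customer_id=3 -> matches Tina
  - order 6 (Phone): customer_id=2 -> matches Olivia
All 6 rows appear; 1 has NULL customer.

SQL:
SELECT a.product, b.name AS customer
FROM orders a
LEFT JOIN customers b ON a.customer_id = b.id

Result:
product | customer
--------+---------
Pen     | NULL    
Router  | Hank    
Laptop  | Hank    
Monitor | Tina    
Mouse   | Tina    
Phone   | Olivia  


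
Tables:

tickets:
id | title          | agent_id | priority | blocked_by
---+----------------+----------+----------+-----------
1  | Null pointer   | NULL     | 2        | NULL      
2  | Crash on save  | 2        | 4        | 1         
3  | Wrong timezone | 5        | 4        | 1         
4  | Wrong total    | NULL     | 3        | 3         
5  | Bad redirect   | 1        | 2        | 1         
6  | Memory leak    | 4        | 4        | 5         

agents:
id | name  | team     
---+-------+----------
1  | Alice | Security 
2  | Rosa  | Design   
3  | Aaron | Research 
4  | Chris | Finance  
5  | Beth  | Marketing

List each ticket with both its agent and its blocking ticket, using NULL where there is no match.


Two LEFT JOINs from the same base table tickets: one to agents via agent_id, one to tickets itself via blocked_by. Both are LEFT so every ticket is preserved.
Match against agents:
  - ticket 1 (Null pointer): agent_id=NULL, no match -> kept with NULL
  - ticket 2 (Crash on save): agent_id=2 -> matches Rosa
  - ticket 3 (Wrong timezone): agent_id=5 -> matches Beth
  - ticket 4 (Wrong total): agent_id=NULL, no match -> kept with NULL
  - ticket 5 (Bad redirect): agent_id=1 -> matches Alice
  - ticket 6 (Memory leak): agent_id=4 -> matches Chris
Match against tickets (self):
  - ticket 1 (Null pointer): blocked_by=NULL -> NULL
  - ticket 2 (Crash on save): blocked_by=1 -> Null pointer
  - ticket 3 (Wrong timezone): blocked_by=1 -> Null pointer
  - ticket 4 (Wrong total): blocked_by=3 -> Wrong timezone
  - ticket 5 (Bad redirect): blocked_by=1 -> Null pointer
  - ticket 6 (Memory leak): blocked_by=5 -> Bad redirect

SQL:
SELECT a.title, b.name AS agent, c.title AS blocked_by
FROM tickets a
LEFT JOIN agents b ON a.agent_id = b.id
LEFT JOIN tickets c ON a.blocked_by = c.id

Result:
title          | agent | blocked_by    
---------------+-------+---------------
Null pointer   | NULL  | NULL          
Crash on save  | Rosa  | Null pointer  
Wrong timezone | Beth  | Null pointer  
Wrong total    | NULL  | Wrong timezone
Bad redirect   | Alice | Null pointer  
Memory leak    | Chris | Bad redirect  


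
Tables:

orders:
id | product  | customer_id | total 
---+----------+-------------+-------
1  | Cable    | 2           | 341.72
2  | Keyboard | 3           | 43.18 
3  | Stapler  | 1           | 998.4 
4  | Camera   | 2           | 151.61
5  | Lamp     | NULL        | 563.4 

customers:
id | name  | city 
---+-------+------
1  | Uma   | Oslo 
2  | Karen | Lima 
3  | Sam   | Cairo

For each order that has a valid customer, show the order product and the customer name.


INNER JOIN keeps only orders rows whose customer_id matches an id in customers. Walk through each order:
  - order 1 (Cable): customer_id=2 -> matches Karen
  - order 2 (Keyboard): customer_id=3 -> matches Sam
  - order 3 (Stapler): customer_id=1 -> matches Uma
  - order 4 (Camera): customer_id=2 -> matches Karen
  - order 5 (Lamp): customer_id=NULL, no match -> dropped
So 1 of 5 rows is dropped.

SQL:
SELECT a.product, b.name AS customer
FROM orders a
INNER JOIN customers b ON a.customer_id = b.id

Result:
product  | customer
---------+---------
Cable    | Karen   
Keyboard | Sam     
Stapler  | Uma     
Camera   | Karen   


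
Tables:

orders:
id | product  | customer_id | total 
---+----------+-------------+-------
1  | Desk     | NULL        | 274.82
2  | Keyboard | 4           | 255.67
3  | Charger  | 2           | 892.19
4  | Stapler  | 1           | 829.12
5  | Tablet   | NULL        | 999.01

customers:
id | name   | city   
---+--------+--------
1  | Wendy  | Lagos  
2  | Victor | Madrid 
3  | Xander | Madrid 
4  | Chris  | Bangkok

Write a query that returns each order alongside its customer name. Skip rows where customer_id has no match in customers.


INNER JOIN keeps only orders rows whose customer_id matches an id in customers. Walk through each order:
  - order 1 (Desk): customer_id=NULL, no match -> dropped
  - order 2 (Keyboard): customer_id=4 -> matches Chris
  - order 3 (Charger): customer_id=2 -> matches Victor
  - order 4 (Stapler): customer_id=1 -> matches Wendy
  - order 5 (Tablet): customer_id=NULL, no match -> dropped
So 2 of 5 rows are dropped.

SQL:
SELECT a.product, b.name AS customer
FROM orders a
INNER JOIN customers b ON a.customer_id = b.id

Result:
product  | customer
---------+---------
Keyboard | Chris   
Charger  | Victor  
Stapler  | Wendy   


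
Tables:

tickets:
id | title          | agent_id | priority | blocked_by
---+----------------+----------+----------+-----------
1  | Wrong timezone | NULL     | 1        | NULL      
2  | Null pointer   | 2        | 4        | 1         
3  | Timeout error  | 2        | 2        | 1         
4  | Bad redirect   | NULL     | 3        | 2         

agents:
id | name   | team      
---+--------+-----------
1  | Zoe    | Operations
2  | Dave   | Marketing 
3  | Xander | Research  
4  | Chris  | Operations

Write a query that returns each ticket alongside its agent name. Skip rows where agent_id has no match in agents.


INNER JOIN keeps only tickets rows whose agent_id matches an id in agents. Walk through each ticket:
  - ticket 1 (Wrong timezone): agent_id=NULL, no match -> dropped
  - ticket 2 (Null pointer): agent_id=2 -> matches Dave
  - ticket 3 (Timeout error): agent_id=2 -> matches Dave
  - ticket 4 (Bad redirect): agent_id=NULL, no match -> dropped
So 2 of 4 rows are dropped.

SQL:
SELECT a.title, b.name AS agent
FROM tickets a
INNER JOIN agents b ON a.agent_id = b.id

Result:
title         | agent
--------------+------
Null pointer  | Dave 
Timeout error | Dave 


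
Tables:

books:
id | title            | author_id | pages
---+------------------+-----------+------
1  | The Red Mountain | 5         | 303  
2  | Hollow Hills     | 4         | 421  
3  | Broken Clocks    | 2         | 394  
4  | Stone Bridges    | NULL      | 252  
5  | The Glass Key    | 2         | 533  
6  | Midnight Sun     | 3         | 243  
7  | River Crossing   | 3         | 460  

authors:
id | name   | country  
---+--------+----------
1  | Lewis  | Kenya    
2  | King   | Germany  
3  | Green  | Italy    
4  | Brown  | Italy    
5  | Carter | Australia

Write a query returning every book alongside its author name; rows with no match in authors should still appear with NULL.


LEFT JOIN keeps every row from books (the left table); where author_id has no match in authors, the author columns become NULL. Walk through each book:
  - book 1 (The Red Mountain): author_id=5 -> matches Carter
  - book 2 (Hollow Hills): author_id=4 -> matches Brown
  - book 3 (Broken Clocks): author_id=2 -> matches King
  - book 4 (Stone Bridges): author_id=NULL, no match -> kept with NULL
  - book 5 (The Glass Key): author_id=2 -> matches King
  - book 6 (Midnight Sun): author_id=3 -> matches Green
  - book 7 (River Crossing): author_id=3 -> matches Green
All 7 rows appear; 1 has NULL author.

SQL:
SELECT a.title, b.name AS author
FROM books a
LEFT JOIN authors b ON a.author_id = b.id

Result:
title            | author
-----------------+-------
The Red Mountain | Carter
Hollow Hills     | Brown 
Broken Clocks    | King  
Stone Bridges    | NULL  
The Glass Key    | King  
Midnight Sun     | Green 
River Crossing   | Green 


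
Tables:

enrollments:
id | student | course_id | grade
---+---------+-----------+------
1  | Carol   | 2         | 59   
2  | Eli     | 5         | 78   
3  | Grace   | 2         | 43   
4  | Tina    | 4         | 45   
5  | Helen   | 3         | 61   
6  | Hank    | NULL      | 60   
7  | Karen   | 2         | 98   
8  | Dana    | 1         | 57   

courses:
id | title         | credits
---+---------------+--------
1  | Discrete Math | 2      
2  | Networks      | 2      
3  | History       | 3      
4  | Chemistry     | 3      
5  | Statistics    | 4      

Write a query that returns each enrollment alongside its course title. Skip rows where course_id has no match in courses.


INNER JOIN keeps only enrollments rows whose course_id matches an id in courses. Walk through each enrollment:
  - enrollment 1 (Carol): course_id=2 -> matches Networks
  - enrollment 2 (Eli): course_id=5 -> matches Statistics
  - enrollment 3 (Grace): course_id=2 -> matches Networks
  - enrollment 4 (Tina): course_id=4 -> matches Chemistry
  - enrollment 5 (Helen): course_id=3 -> matches History
  - enrollment 6 (Hank): course_id=NULL, no match -> dropped
  - enrollment 7 (Karen): course_id=2 -> matches Networks
  - enrollment 8 (Dana): course_id=1 -> matches Discrete Math
So 1 of 8 rows is dropped.

SQL:
SELECT a.student, b.title AS course
FROM enrollments a
INNER JOIN courses b ON a.course_id = b.id

Result:
student | course       
--------+--------------
Carol   | Networks     
Eli     | Statistics   
Grace   | Networks     
Tina    | Chemistry    
Helen   | History      
Karen   | Networks     
Dana    | Discrete Math


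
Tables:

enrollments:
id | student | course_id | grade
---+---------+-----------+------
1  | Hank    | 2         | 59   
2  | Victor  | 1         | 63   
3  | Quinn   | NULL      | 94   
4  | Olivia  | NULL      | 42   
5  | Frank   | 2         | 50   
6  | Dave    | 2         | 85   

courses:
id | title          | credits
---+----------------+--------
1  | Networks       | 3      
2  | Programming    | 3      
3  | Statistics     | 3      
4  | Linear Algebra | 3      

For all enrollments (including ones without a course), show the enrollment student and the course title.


LEFT JOIN keeps every row from enrollments (the left table); where course_id has no match in courses, the course columns become NULL. Walk through each enrollment:
  - enrollment 1 (Hank): course_id=2 -> matches Programming
  - enrollment 2 (Victor): course_id=1 -> matches Networks
  - enrollment 3 (Quinn): course_id=NULL, no match -> kept with NULL
  - enrollment 4 (Olivia): course_id=NULL, no match -> kept with NULL
  - enrollment 5 (Frank): course_id=2 -> matches Programming
  - enrollment 6 (Dave): course_id=2 -> matches Programming
All 6 rows appear; 2 have NULL course.

SQL:
SELECT a.student, b.title AS course
FROM enrollments a
LEFT JOIN courses b ON a.course_id = b.id

Result:
student | course     
--------+------------
Hank    | Programming
Victor  | Networks   
Quinn   | NULL       
Olivia  | NULL       
Frank   | Programming
Dave    | Programming


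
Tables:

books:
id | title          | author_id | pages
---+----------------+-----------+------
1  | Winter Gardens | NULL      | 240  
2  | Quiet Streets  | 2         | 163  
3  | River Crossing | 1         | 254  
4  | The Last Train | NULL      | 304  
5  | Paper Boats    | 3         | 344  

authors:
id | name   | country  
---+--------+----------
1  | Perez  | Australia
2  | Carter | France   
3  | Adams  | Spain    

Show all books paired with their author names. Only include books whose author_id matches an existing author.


INNER JOIN keeps only books rows whose author_id matches an id in authors. Walk through each book:
  - book 1 (Winter Gardens): author_id=NULL, no match -> dropped
  - book 2 (Quiet Streets): author_id=2 -> matches Carter
  - book 3 (River Crossing): author_id=1 -> matches Perez
  - book 4 (The Last Train): author_id=NULL, no match -> dropped
  - book 5 (Paper Boats): author_id=3 -> matches Adams
So 2 of 5 rows are dropped.

SQL:
SELECT a.title, b.name AS author
FROM books a
INNER JOIN authors b ON a.author_id = b.id

Result:
title          | author
---------------+-------
Quiet Streets  | Carter
River Crossing | Perez 
Paper Boats    | Adams 


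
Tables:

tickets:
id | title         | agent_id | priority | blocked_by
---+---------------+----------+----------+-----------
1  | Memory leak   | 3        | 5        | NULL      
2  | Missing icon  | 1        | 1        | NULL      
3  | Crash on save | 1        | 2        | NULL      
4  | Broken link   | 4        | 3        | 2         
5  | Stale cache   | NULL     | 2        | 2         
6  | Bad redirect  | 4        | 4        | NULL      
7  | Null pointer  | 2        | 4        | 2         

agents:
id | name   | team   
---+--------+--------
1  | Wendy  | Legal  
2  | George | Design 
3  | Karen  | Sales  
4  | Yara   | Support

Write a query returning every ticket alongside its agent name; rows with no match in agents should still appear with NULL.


LEFT JOIN keeps every row from tickets (the left table); where agent_id has no match in agents, the agent columns become NULL. Walk through each ticket:
  - ticket 1 (Memory leak): agent_id=3 -> matches Karen
  - ticket 2 (Missing icon): agent_id=1 -> matches Wendy
  - ticket 3 (Crash on save): agent_id=1 -> matches Wendy
  - ticket 4 (Broken link): agent_id=4 -> matches Yara
  - ticket 5 (Stale cache): agent_id=NULL, no match -> kept with NULL
  - ticket 6 (Bad redirect): agent_id=4 -> matches Yara
  - ticket 7 (Null pointer): agent_id=2 -> matches George
All 7 rows appear; 1 has NULL agent.

SQL:
SELECT a.title, b.name AS agent
FROM tickets a
LEFT JOIN agents b ON a.agent_id = b.id

Result:
title         | agent 
--------------+-------
Memory leak   | Karen 
Missing icon  | Wendy 
Crash on save | Wendy 
Broken link   | Yara  
Stale cache   | NULL  
Bad redirect  | Yara  
Null pointer  | George


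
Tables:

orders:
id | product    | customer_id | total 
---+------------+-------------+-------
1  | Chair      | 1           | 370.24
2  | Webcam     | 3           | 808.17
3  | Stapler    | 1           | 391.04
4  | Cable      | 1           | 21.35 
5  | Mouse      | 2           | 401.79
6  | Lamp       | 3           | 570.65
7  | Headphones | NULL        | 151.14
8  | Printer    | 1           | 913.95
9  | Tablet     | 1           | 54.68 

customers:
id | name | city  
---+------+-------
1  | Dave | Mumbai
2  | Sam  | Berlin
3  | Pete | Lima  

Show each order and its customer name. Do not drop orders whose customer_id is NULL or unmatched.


LEFT JOIN keeps every row from orders (the left table); where customer_id has no match in customers, the customer columns become NULL. Walk through each order:
  - order 1 (Chair): customer_id=1 -> matches Dave
  - order 2 (Webcam): customer_id=3 -> matches Pete
  - order 3 (Stapler): customer_id=1 -> matches Dave
  - order 4 (Cable): customer_id=1 -> matches Dave
  - order 5 (Mouse): customer_id=2 -> matches Sam
  - order 6 (Lamp): customer_id=3 -> matches Pete
  - order 7 (Headphones): customer_id=NULL, no match -> kept with NULL
  - order 8 (Printer): customer_id=1 -> matches Dave
  - order 9 (Tablet): customer_id=1 -> matches Dave
All 9 rows appear; 1 has NULL customer.

SQL:
SELECT a.product, b.name AS customer
FROM orders a
LEFT JOIN customers b ON a.customer_id = b.id

Result:
product    | customer
-----------+---------
Chair      | Dave    
Webcam     | Pete    
Stapler    | Dave    
Cable      | Dave    
Mouse      | Sam     
Lamp       | Pete    
Headphones | NULL    
Printer    | Dave    
Tablet     | Dave    


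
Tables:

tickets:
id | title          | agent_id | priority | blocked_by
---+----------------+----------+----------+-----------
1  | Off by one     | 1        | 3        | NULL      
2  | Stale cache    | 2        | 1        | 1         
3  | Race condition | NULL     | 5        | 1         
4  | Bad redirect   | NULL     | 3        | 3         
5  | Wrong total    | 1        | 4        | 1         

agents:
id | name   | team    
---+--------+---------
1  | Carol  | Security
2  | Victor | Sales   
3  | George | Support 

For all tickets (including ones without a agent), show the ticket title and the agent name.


LEFT JOIN keeps every row from tickets (the left table); where agent_id has no match in agents, the agent columns become NULL. Walk through each ticket:
  - ticket 1 (Off by one): agent_id=1 -> matches Carol
  - ticket 2 (Stale cache): agent_id=2 -> matches Victor
  - ticket 3 (Race condition): agent_id=NULL, no match -> kept with NULL
  - ticket 4 (Bad redirect): agent_id=NULL, no match -> kept with NULL
  - ticket 5 (Wrong total): agent_id=1 -> matches Carol
All 5 rows appear; 2 have NULL agent.

SQL:
SELECT a.title, b.name AS agent
FROM tickets a
LEFT JOIN agents b ON a.agent_id = b.id

Result:
title          | agent 
---------------+-------
Off by one     | Carol 
Stale cache    | Victor
Race condition | NULL  
Bad redirect   | NULL  
Wrong total    | Carol 


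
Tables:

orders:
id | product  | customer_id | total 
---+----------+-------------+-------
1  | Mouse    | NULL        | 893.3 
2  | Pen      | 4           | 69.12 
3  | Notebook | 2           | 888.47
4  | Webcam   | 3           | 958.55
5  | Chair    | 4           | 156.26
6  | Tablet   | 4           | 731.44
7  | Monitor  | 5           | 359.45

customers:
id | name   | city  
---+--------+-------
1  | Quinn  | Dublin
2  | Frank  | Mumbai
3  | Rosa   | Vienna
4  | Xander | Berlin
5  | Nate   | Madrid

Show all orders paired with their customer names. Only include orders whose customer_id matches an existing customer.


INNER JOIN keeps only orders rows whose customer_id matches an id in customers. Walk through each order:
  - order 1 (Mouse): customer_id=NULL, no match -> dropped
  - order 2 (Pen): customer_id=4 -> matches Xander
  - order 3 (Notebook): customer_id=2 -> matches Frank
  - order 4 (Webcam): customer_id=3 -> matches Rosa
  - order 5 (Chair): customer_id=4 -> matches Xander
  - order 6 (Tablet): customer_id=4 -> matches Xander
  - order 7 (Monitor): customer_id=5 -> matches Nate
So 1 of 7 rows is dropped.

SQL:
SELECT a.product, b.name AS customer
FROM orders a
INNER JOIN customers b ON a.customer_id = b.id

Result:
product  | customer
---------+---------
Pen      | Xander  
Notebook | Frank   
Webcam   | Rosa    
Chair    | Xander  
Tablet   | Xander  
Monitor  | Nate    


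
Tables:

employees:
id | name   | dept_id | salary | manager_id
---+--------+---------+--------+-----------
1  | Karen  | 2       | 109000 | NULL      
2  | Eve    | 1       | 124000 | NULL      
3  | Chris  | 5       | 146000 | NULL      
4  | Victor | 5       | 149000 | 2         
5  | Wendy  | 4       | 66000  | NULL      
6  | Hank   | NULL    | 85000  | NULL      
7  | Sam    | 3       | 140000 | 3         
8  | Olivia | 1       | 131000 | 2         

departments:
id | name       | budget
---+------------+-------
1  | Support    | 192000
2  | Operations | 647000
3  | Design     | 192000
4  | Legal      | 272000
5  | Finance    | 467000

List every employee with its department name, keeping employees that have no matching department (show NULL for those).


LEFT JOIN keeps every row from employees (the left table); where dept_id has no match in departments, the department columns become NULL. Walk through each employee:
  - employee 1 (Karen): dept_id=2 -> matches Operations
  - employee 2 (Eve): dept_id=1 -> matches Support
  - employee 3 (Chris): dept_id=5 -> matches Finance
  - employee 4 (Victor): dept_id=5 -> matches Finance
  - employee 5 (Wendy): dept_id=4 -> matches Legal
  - employee 6 (Hank): dept_id=NULL, no match -> kept with NULL
  - employee 7 (Sam): dept_id=3 -> matches Design
  - employee 8 (Olivia): dept_id=1 -> matches Support
All 8 rows appear; 1 has NULL department.

SQL:
SELECT a.name, b.name AS department
FROM employees a
LEFT JOIN departments b ON a.dept_id = b.id

Result:
name   | department
-------+-----------
Karen  | Operations
Eve    | Support   
Chris  | Finance   
Victor | Finance   
Wendy  | Legal     
Hank   | NULL      
Sam    | Design    
Olivia | Support   


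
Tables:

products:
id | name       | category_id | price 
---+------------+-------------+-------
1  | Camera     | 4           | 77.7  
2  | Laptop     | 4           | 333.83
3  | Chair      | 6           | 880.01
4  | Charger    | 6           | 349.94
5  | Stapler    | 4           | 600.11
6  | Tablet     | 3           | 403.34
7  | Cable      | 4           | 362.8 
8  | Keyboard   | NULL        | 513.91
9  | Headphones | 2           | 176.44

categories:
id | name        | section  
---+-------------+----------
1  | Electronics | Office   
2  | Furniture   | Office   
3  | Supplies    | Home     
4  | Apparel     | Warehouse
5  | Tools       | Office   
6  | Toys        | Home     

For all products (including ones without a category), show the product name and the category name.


LEFT JOIN keeps every row from products (the left table); where category_id has no match in categories, the category columns become NULL. Walk through each product:
  - product 1 (Camera): category_id=4 -> matches Apparel
  - product 2 (Laptop): category_id=4 -> matches Apparel
  - product 3 (Chair): category_id=6 -> matches Toys
  - product 4 (Charger): category_id=6 -> matches Toys
  - product 5 (Stapler): category_id=4 -> matches Apparel
  - product 6 (Tablet): category_id=3 -> matches Supplies
  - product 7 (Cable): category_id=4 -> matches Apparel
  - product 8 (Keyboard): category_id=NULL, no match -> kept with NULL
  - product 9 (Headphones): category_id=2 -> matches Furniture
All 9 rows appear; 1 has NULL category.

SQL:
SELECT a.name, b.name AS category
FROM products a
LEFT JOIN categories b ON a.category_id = b.id

Result:
name       | category 
-----------+----------
Camera     | Apparel  
Laptop     | Apparel  
Chair      | Toys     
Charger    | Toys     
Stapler    | Apparel  
Tablet     | Supplies 
Cable      | Apparel  
Keyboard   | NULL     
Headphones | Furniture


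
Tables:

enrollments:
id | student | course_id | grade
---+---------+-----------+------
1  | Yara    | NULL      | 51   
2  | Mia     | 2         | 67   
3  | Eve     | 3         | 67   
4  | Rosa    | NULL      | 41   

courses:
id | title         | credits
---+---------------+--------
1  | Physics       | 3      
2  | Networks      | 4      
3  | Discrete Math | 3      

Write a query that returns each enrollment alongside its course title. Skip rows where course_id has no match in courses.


INNER JOIN keeps only enrollments rows whose course_id matches an id in courses. Walk through each enrollment:
  - enrollment 1 (Yara): course_id=NULL, no match -> dropped
  - enrollment 2 (Mia): course_id=2 -> matches Networks
  - enrollment 3 (Eve): course_id=3 -> matches Discrete Math
  - enrollment 4 (Rosa): course_id=NULL, no match -> dropped
So 2 of 4 rows are dropped.

SQL:
SELECT a.student, b.title AS course
FROM enrollments a
INNER JOIN courses b ON a.course_id = b.id

Result:
student | course       
--------+--------------
Mia     | Networks     
Eve     | Discrete Math


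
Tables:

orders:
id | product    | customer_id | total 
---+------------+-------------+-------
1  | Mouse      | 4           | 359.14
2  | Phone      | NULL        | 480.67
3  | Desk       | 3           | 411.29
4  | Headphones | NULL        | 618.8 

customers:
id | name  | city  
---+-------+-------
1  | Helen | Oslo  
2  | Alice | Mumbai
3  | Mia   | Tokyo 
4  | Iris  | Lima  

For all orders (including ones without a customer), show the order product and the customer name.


LEFT JOIN keeps every row from orders (the left table); where customer_id has no match in customers, the customer columns become NULL. Walk through each order:
  - order 1 (Mouse): customer_id=4 -> matches Iris
  - order 2 (Phone): customer_id=NULL, no match -> kept with NULL
  - order 3 (Desk): customer_id=3 -> matches Mia
  - order 4 (Headphones): customer_id=NULL, no match -> kept with NULL
All 4 rows appear; 2 have NULL customer.

SQL:
SELECT a.product, b.name AS customer
FROM orders a
LEFT JOIN customers b ON a.customer_id = b.id

Result:
product    | customer
-----------+---------
Mouse      | Iris    
Phone      | NULL    
Desk       | Mia     
Headphones | NULL    


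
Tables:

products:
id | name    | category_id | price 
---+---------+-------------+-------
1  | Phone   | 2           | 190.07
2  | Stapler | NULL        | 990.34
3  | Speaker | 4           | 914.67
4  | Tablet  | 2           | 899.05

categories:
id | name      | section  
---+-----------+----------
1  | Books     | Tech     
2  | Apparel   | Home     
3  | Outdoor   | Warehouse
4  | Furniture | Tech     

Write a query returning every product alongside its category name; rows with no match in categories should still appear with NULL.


LEFT JOIN keeps every row from products (the left table); where category_id has no match in categories, the category columns become NULL. Walk through each product:
  - product 1 (Phone): category_id=2 -> matches Apparel
  - product 2 (Stapler): category_id=NULL, no match -> kept with NULL
  - product 3 (Speaker): category_id=4 -> matches Furniture
  - product 4 (Tablet): category_id=2 -> matches Apparel
All 4 rows appear; 1 has NULL category.

SQL:
SELECT a.name, b.name AS category
FROM products a
LEFT JOIN categories b ON a.category_id = b.id

Result:
name    | category 
--------+----------
Phone   | Apparel  
Stapler | NULL     
Speaker | Furniture
Tablet  | Apparel  


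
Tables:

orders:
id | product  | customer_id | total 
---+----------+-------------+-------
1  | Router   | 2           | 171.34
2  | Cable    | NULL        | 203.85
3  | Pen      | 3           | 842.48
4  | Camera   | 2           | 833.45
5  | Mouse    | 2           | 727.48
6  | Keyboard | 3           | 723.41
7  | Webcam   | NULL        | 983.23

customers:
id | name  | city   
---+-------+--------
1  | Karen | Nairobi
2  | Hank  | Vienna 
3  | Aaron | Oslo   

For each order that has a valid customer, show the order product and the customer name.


INNER JOIN keeps only orders rows whose customer_id matches an id in customers. Walk through each order:
  - order 1 (Router): customer_id=2 -> matches Hank
  - order 2 (Cable): customer_id=NULL, no match -> dropped
  - order 3 (Pen): customer_id=3 -> matches Aaron
  - order 4 (Camera): customer_id=2 -> matches Hank
  - order 5 (Mouse): customer_id=2 -> matches Hank
  - order 6 (Keyboard): customer_id=3 -> matches Aaron
  - order 7 (Webcam): customer_id=NULL, no match -> dropped
So 2 of 7 rows are dropped.

SQL:
SELECT a.product, b.name AS customer
FROM orders a
INNER JOIN customers b ON a.customer_id = b.id

Result:
product  | customer
---------+---------
Router   | Hank    
Pen      | Aaron   
Camera   | Hank    
Mouse    | Hank    
Keyboard | Aaron   


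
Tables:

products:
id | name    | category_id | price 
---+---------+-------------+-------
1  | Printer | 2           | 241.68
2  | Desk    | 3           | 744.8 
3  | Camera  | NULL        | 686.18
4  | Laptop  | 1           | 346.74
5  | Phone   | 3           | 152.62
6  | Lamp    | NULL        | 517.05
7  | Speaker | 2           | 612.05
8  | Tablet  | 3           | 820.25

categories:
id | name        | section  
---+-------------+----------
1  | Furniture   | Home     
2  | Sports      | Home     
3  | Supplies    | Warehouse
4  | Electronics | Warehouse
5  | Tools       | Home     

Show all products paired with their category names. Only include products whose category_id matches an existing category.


INNER JOIN keeps only products rows whose category_id matches an id in categories. Walk through each product:
  - product 1 (Printer): category_id=2 -> matches Sports
  - product 2 (Desk): category_id=3 -> matches Supplies
  - product 3 (Camera): category_id=NULL, no match -> dropped
  - product 4 (Laptop): category_id=1 -> matches Furniture
  - product 5 (Phone): category_id=3 -> matches Supplies
  - product 6 (Lamp): category_id=NULL, no match -> dropped
  - product 7 (Speaker): category_id=2 -> matches Sports
  - product 8 (Tablet): category_id=3 -> matches Supplies
So 2 of 8 rows are dropped.

SQL:
SELECT a.name, b.name AS category
FROM products a
INNER JOIN categories b ON a.category_id = b.id

Result:
name    | category 
--------+----------
Printer | Sports   
Desk    | Supplies 
Laptop  | Furniture
Phone   | Supplies 
Speaker | Sports   
Tablet  | Supplies 


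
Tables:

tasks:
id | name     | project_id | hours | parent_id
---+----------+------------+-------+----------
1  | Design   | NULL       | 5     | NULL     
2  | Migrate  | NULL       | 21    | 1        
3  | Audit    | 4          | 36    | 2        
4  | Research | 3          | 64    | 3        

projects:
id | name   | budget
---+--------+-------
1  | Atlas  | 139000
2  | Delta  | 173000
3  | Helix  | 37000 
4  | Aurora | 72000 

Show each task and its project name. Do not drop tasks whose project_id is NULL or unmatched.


LEFT JOIN keeps every row from tasks (the left table); where project_id has no match in projects, the project columns become NULL. Walk through each task:
  - task 1 (Design): project_id=NULL, no match -> kept with NULL
  - task 2 (Migrate): project_id=NULL, no match -> kept with NULL
  - task 3 (Audit): project_id=4 -> matches Aurora
  - task 4 (Research): project_id=3 -> matches Helix
All 4 rows appear; 2 have NULL project.

SQL:
SELECT a.name, b.name AS project
FROM tasks a
LEFT JOIN projects b ON a.project_id = b.id

Result:
name     | project
---------+--------
Design   | NULL   
Migrate  | NULL   
Audit    | Aurora 
Research | Helix  


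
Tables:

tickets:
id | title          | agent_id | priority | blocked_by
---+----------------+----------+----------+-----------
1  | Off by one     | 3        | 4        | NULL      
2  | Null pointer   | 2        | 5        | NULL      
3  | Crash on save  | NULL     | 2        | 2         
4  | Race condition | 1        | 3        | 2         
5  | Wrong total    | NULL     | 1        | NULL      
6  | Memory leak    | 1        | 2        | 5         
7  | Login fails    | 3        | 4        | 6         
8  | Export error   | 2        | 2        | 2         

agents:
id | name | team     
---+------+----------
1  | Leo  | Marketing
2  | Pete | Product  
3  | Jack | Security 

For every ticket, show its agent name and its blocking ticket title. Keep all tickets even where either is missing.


Two LEFT JOINs from the same base table tickets: one to agents via agent_id, one to tickets itself via blocked_by. Both are LEFT so every ticket is preserved.
Match against agents:
  - ticket 1 (Off by one): agent_id=3 -> matches Jack
  - ticket 2 (Null pointer): agent_id=2 -> matches Pete
  - ticket 3 (Crash on save): agent_id=NULL, no match -> kept with NULL
  - ticket 4 (Race condition): agent_id=1 -> matches Leo
  - ticket 5 (Wrong total): agent_id=NULL, no match -> kept with NULL
  - ticket 6 (Memory leak): agent_id=1 -> matches Leo
  - ticket 7 (Login fails): agent_id=3 -> matches Jack
  - ticket 8 (Export error): agent_id=2 -> matches Pete
Match against tickets (self):
  - ticket 1 (Off by one): blocked_by=NULL -> NULL
  - ticket 2 (Null pointer): blocked_by=NULL -> NULL
  - ticket 3 (Crash on save): blocked_by=2 -> Null pointer
  - ticket 4 (Race condition): blocked_by=2 -> Null pointer
  - ticket 5 (Wrong total): blocked_by=NULL -> NULL
  - ticket 6 (Memory leak): blocked_by=5 -> Wrong total
  - ticket 7 (Login fails): blocked_by=6 -> Memory leak
  - ticket 8 (Export error): blocked_by=2 -> Null pointer

SQL:
SELECT a.title, b.name AS agent, c.title AS blocked_by
FROM tickets a
LEFT JOIN agents b ON a.agent_id = b.id
LEFT JOIN tickets c ON a.blocked_by = c.id

Result:
title          | agent | blocked_by  
---------------+-------+-------------
Off by one     | Jack  | NULL        
Null pointer   | Pete  | NULL        
Crash on save  | NULL  | Null pointer
Race condition | Leo   | Null pointer
Wrong total    | NULL  | NULL        
Memory leak    | Leo   | Wrong total 
Login fails    | Jack  | Memory leak 
Export error   | Pete  | Null pointer


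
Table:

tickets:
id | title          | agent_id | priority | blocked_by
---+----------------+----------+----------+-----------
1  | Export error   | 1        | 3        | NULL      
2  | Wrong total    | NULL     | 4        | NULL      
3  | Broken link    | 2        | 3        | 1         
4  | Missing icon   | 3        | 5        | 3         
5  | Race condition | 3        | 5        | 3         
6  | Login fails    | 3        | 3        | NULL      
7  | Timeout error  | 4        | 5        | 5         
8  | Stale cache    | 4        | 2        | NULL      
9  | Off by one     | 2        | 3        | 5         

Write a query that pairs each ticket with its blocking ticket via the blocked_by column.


This is a self-join: tickets is joined to a second copy of itself, matching each row's blocked_by to another row's id. Use LEFT JOIN so rows with blocked_by=NULL are kept.
  - ticket 1 (Export error): blocked_by=NULL -> NULL
  - ticket 2 (Wrong total): blocked_by=NULL -> NULL
  - ticket 3 (Broken link): blocked_by=1 -> Export error
  - ticket 4 (Missing icon): blocked_by=3 -> Broken link
  - ticket 5 (Race condition): blocked_by=3 -> Broken link
  - ticket 6 (Login fails): blocked_by=NULL -> NULL
  - ticket 7 (Timeout error): blocked_by=5 -> Race condition
  - ticket 8 (Stale cache): blocked_by=NULL -> NULL
  - ticket 9 (Off by one): blocked_by=5 -> Race condition

SQL:
SELECT a.title AS item, b.title AS blocked_by
FROM tickets a
LEFT JOIN tickets b ON a.blocked_by = b.id

Result:
item           | blocked_by    
---------------+---------------
Export error   | NULL          
Wrong total    | NULL          
Broken link    | Export error  
Missing icon   | Broken link   
Race condition | Broken link   
Login fails    | NULL          
Timeout error  | Race condition
Stale cache    | NULL          
Off by one     | Race condition


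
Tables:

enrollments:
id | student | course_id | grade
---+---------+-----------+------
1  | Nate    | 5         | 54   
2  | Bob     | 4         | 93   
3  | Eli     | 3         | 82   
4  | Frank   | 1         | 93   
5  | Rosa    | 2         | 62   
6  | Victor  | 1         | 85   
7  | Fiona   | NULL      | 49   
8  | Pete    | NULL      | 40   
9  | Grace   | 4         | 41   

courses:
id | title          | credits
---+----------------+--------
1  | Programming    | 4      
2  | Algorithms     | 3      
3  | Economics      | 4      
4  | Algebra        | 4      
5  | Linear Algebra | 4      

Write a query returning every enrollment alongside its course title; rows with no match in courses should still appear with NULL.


LEFT JOIN keeps every row from enrollments (the left table); where course_id has no match in courses, the course columns become NULL. Walk through each enrollment:
  - enrollment 1 (Nate): course_id=5 -> matches Linear Algebra
  - enrollment 2 (Bob): course_id=4 -> matches Algebra
  - enrollment 3 (Eli): course_id=3 -> matches Economics
  - enrollment 4 (Frank): course_id=1 -> matches Programming
  - enrollment 5 (Rosa): course_id=2 -> matches Algorithms
  - enrollment 6 (Victor): course_id=1 -> matches Programming
  - enrollment 7 (Fiona): course_id=NULL, no match -> kept with NULL
  - enrollment 8 (Pete): course_id=NULL, no match -> kept with NULL
  - enrollment 9 (Grace): course_id=4 -> matches Algebra
All 9 rows appear; 2 have NULL course.

SQL:
SELECT a.student, b.title AS course
FROM enrollments a
LEFT JOIN courses b ON a.course_id = b.id

Result:
student | course        
--------+---------------
Nate    | Linear Algebra
Bob     | Algebra       
Eli     | Economics     
Frank   | Programming   
Rosa    | Algorithms    
Victor  | Programming   
Fiona   | NULL          
Pete    | NULL          
Grace   | Algebra       


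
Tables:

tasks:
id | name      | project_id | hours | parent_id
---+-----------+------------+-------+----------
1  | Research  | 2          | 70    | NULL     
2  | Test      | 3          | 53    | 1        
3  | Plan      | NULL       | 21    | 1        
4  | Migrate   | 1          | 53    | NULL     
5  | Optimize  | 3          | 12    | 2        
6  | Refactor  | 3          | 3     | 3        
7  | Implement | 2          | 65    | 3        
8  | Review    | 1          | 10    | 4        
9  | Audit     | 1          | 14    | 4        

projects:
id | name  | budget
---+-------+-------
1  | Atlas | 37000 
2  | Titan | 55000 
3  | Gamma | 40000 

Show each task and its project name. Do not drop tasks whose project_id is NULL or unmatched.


LEFT JOIN keeps every row from tasks (the left table); where project_id has no match in projects, the project columns become NULL. Walk through each task:
  - task 1 (Research): project_id=2 -> matches Titan
  - task 2 (Test): project_id=3 -> matches Gamma
  - task 3 (Plan): project_id=NULL, no match -> kept with NULL
  - task 4 (Migrate): project_id=1 -> matches Atlas
  - task 5 (Optimize): project_id=3 -> matches Gamma
  - task 6 (Refactor): project_id=3 -> matches Gamma
  - task 7 (Implement): project_id=2 -> matches Titan
  - task 8 (Review): project_id=1 -> matches Atlas
  - task 9 (Audit): project_id=1 -> matches Atlas
All 9 rows appear; 1 has NULL project.

SQL:
SELECT a.name, b.name AS project
FROM tasks a
LEFT JOIN projects b ON a.project_id = b.id

Result:
name      | project
----------+--------
Research  | Titan  
Test      | Gamma  
Plan      | NULL   
Migrate   | Atlas  
Optimize  | Gamma  
Refactor  | Gamma  
Implement | Titan  
Review    | Atlas  
Audit     | Atlas  


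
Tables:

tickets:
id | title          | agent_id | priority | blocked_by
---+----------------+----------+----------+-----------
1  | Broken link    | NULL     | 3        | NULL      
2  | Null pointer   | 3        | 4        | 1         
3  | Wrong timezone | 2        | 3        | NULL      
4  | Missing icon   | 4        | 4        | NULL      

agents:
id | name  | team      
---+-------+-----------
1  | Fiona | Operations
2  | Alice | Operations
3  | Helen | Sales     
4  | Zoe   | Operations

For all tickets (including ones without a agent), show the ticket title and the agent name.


LEFT JOIN keeps every row from tickets (the left table); where agent_id has no match in agents, the agent columns become NULL. Walk through each ticket:
  - ticket 1 (Broken link): agent_id=NULL, no match -> kept with NULL
  - ticket 2 (Null pointer): agent_id=3 -> matches Helen
  - ticket 3 (Wrong timezone): agent_id=2 -> matches Alice
  - ticket 4 (Missing icon): agent_id=4 -> matches Zoe
All 4 rows appear; 1 has NULL agent.

SQL:
SELECT a.title, b.name AS agent
FROM tickets a
LEFT JOIN agents b ON a.agent_id = b.id

Result:
title          | agent
---------------+------
Broken link    | NULL 
Null pointer   | Helen
Wrong timezone | Alice
Missing icon   | Zoe  


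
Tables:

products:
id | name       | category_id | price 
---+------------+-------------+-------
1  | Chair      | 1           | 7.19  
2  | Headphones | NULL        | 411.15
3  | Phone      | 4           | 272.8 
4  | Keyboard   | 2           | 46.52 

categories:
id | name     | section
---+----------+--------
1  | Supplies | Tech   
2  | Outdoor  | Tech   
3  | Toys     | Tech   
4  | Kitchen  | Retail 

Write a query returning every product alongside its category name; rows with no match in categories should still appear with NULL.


LEFT JOIN keeps every row from products (the left table); where category_id has no match in categories, the category columns become NULL. Walk through each product:
  - product 1 (Chair): category_id=1 -> matches Supplies
  - product 2 (Headphones): category_id=NULL, no match -> kept with NULL
  - product 3 (Phone): category_id=4 -> matches Kitchen
  - product 4 (Keyboard): category_id=2 -> matches Outdoor
All 4 rows appear; 1 has NULL category.

SQL:
SELECT a.name, b.name AS category
FROM products a
LEFT JOIN categories b ON a.category_id = b.id

Result:
name       | category
-----------+---------
Chair      | Supplies
Headphones | NULL    
Phone      | Kitchen 
Keyboard   | Outdoor 
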